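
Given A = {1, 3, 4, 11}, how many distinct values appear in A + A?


A + A = {a + a' : a, a' ∈ A}; |A| = 4.
General bounds: 2|A| - 1 ≤ |A + A| ≤ |A|(|A|+1)/2, i.e. 7 ≤ |A + A| ≤ 10.
Lower bound 2|A|-1 is attained iff A is an arithmetic progression.
Enumerate sums a + a' for a ≤ a' (symmetric, so this suffices):
a = 1: 1+1=2, 1+3=4, 1+4=5, 1+11=12
a = 3: 3+3=6, 3+4=7, 3+11=14
a = 4: 4+4=8, 4+11=15
a = 11: 11+11=22
Distinct sums: {2, 4, 5, 6, 7, 8, 12, 14, 15, 22}
|A + A| = 10

|A + A| = 10


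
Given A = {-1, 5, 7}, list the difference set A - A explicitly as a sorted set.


A - A = {a - a' : a, a' ∈ A}.
Compute a - a' for each ordered pair (a, a'):
a = -1: -1--1=0, -1-5=-6, -1-7=-8
a = 5: 5--1=6, 5-5=0, 5-7=-2
a = 7: 7--1=8, 7-5=2, 7-7=0
Collecting distinct values (and noting 0 appears from a-a):
A - A = {-8, -6, -2, 0, 2, 6, 8}
|A - A| = 7

A - A = {-8, -6, -2, 0, 2, 6, 8}


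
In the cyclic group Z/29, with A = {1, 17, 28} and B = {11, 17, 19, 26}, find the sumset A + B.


Work in Z/29Z: reduce every sum a + b modulo 29.
Enumerate all 12 pairs:
a = 1: 1+11=12, 1+17=18, 1+19=20, 1+26=27
a = 17: 17+11=28, 17+17=5, 17+19=7, 17+26=14
a = 28: 28+11=10, 28+17=16, 28+19=18, 28+26=25
Distinct residues collected: {5, 7, 10, 12, 14, 16, 18, 20, 25, 27, 28}
|A + B| = 11 (out of 29 total residues).

A + B = {5, 7, 10, 12, 14, 16, 18, 20, 25, 27, 28}


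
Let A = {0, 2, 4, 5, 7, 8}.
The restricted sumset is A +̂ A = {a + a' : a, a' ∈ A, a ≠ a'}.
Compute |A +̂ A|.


Restricted sumset: A +̂ A = {a + a' : a ∈ A, a' ∈ A, a ≠ a'}.
Equivalently, take A + A and drop any sum 2a that is achievable ONLY as a + a for a ∈ A (i.e. sums representable only with equal summands).
Enumerate pairs (a, a') with a < a' (symmetric, so each unordered pair gives one sum; this covers all a ≠ a'):
  0 + 2 = 2
  0 + 4 = 4
  0 + 5 = 5
  0 + 7 = 7
  0 + 8 = 8
  2 + 4 = 6
  2 + 5 = 7
  2 + 7 = 9
  2 + 8 = 10
  4 + 5 = 9
  4 + 7 = 11
  4 + 8 = 12
  5 + 7 = 12
  5 + 8 = 13
  7 + 8 = 15
Collected distinct sums: {2, 4, 5, 6, 7, 8, 9, 10, 11, 12, 13, 15}
|A +̂ A| = 12
(Reference bound: |A +̂ A| ≥ 2|A| - 3 for |A| ≥ 2, with |A| = 6 giving ≥ 9.)

|A +̂ A| = 12


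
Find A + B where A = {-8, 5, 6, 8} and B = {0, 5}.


A + B = {a + b : a ∈ A, b ∈ B}.
Enumerate all |A|·|B| = 4·2 = 8 pairs (a, b) and collect distinct sums.
a = -8: -8+0=-8, -8+5=-3
a = 5: 5+0=5, 5+5=10
a = 6: 6+0=6, 6+5=11
a = 8: 8+0=8, 8+5=13
Collecting distinct sums: A + B = {-8, -3, 5, 6, 8, 10, 11, 13}
|A + B| = 8

A + B = {-8, -3, 5, 6, 8, 10, 11, 13}


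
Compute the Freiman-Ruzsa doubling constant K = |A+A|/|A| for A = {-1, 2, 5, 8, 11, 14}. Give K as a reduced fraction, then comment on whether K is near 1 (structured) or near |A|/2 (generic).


|A| = 6.
Compute A + A by enumerating all 36 pairs.
A + A = {-2, 1, 4, 7, 10, 13, 16, 19, 22, 25, 28}, so |A + A| = 11.
K = |A + A| / |A| = 11/6 (already in lowest terms) ≈ 1.8333.
Reference: AP of size 6 gives K = 11/6 ≈ 1.8333; a fully generic set of size 6 gives K ≈ 3.5000.

|A| = 6, |A + A| = 11, K = 11/6.


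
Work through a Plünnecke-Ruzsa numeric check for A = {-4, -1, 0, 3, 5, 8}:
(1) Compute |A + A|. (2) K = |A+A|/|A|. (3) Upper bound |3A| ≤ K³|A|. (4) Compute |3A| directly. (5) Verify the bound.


|A| = 6.
Step 1: Compute A + A by enumerating all 36 pairs.
A + A = {-8, -5, -4, -2, -1, 0, 1, 2, 3, 4, 5, 6, 7, 8, 10, 11, 13, 16}, so |A + A| = 18.
Step 2: Doubling constant K = |A + A|/|A| = 18/6 = 18/6 ≈ 3.0000.
Step 3: Plünnecke-Ruzsa gives |3A| ≤ K³·|A| = (3.0000)³ · 6 ≈ 162.0000.
Step 4: Compute 3A = A + A + A directly by enumerating all triples (a,b,c) ∈ A³; |3A| = 30.
Step 5: Check 30 ≤ 162.0000? Yes ✓.

K = 18/6, Plünnecke-Ruzsa bound K³|A| ≈ 162.0000, |3A| = 30, inequality holds.


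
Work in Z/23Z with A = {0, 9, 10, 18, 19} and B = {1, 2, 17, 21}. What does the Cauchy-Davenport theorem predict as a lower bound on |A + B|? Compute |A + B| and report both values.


Cauchy-Davenport: |A + B| ≥ min(p, |A| + |B| - 1) for A, B nonempty in Z/pZ.
|A| = 5, |B| = 4, p = 23.
CD lower bound = min(23, 5 + 4 - 1) = min(23, 8) = 8.
Compute A + B mod 23 directly:
a = 0: 0+1=1, 0+2=2, 0+17=17, 0+21=21
a = 9: 9+1=10, 9+2=11, 9+17=3, 9+21=7
a = 10: 10+1=11, 10+2=12, 10+17=4, 10+21=8
a = 18: 18+1=19, 18+2=20, 18+17=12, 18+21=16
a = 19: 19+1=20, 19+2=21, 19+17=13, 19+21=17
A + B = {1, 2, 3, 4, 7, 8, 10, 11, 12, 13, 16, 17, 19, 20, 21}, so |A + B| = 15.
Verify: 15 ≥ 8? Yes ✓.

CD lower bound = 8, actual |A + B| = 15.


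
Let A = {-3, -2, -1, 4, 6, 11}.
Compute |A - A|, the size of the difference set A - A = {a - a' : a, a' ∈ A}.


A - A = {a - a' : a, a' ∈ A}; |A| = 6.
Bounds: 2|A|-1 ≤ |A - A| ≤ |A|² - |A| + 1, i.e. 11 ≤ |A - A| ≤ 31.
Note: 0 ∈ A - A always (from a - a). The set is symmetric: if d ∈ A - A then -d ∈ A - A.
Enumerate nonzero differences d = a - a' with a > a' (then include -d):
Positive differences: {1, 2, 5, 6, 7, 8, 9, 12, 13, 14}
Full difference set: {0} ∪ (positive diffs) ∪ (negative diffs).
|A - A| = 1 + 2·10 = 21 (matches direct enumeration: 21).

|A - A| = 21


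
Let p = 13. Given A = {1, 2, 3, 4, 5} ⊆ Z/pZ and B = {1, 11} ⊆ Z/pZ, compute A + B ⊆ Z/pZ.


Work in Z/13Z: reduce every sum a + b modulo 13.
Enumerate all 10 pairs:
a = 1: 1+1=2, 1+11=12
a = 2: 2+1=3, 2+11=0
a = 3: 3+1=4, 3+11=1
a = 4: 4+1=5, 4+11=2
a = 5: 5+1=6, 5+11=3
Distinct residues collected: {0, 1, 2, 3, 4, 5, 6, 12}
|A + B| = 8 (out of 13 total residues).

A + B = {0, 1, 2, 3, 4, 5, 6, 12}


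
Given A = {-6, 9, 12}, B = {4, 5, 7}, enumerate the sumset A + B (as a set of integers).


A + B = {a + b : a ∈ A, b ∈ B}.
Enumerate all |A|·|B| = 3·3 = 9 pairs (a, b) and collect distinct sums.
a = -6: -6+4=-2, -6+5=-1, -6+7=1
a = 9: 9+4=13, 9+5=14, 9+7=16
a = 12: 12+4=16, 12+5=17, 12+7=19
Collecting distinct sums: A + B = {-2, -1, 1, 13, 14, 16, 17, 19}
|A + B| = 8

A + B = {-2, -1, 1, 13, 14, 16, 17, 19}


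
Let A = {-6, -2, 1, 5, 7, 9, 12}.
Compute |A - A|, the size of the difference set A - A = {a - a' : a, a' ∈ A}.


A - A = {a - a' : a, a' ∈ A}; |A| = 7.
Bounds: 2|A|-1 ≤ |A - A| ≤ |A|² - |A| + 1, i.e. 13 ≤ |A - A| ≤ 43.
Note: 0 ∈ A - A always (from a - a). The set is symmetric: if d ∈ A - A then -d ∈ A - A.
Enumerate nonzero differences d = a - a' with a > a' (then include -d):
Positive differences: {2, 3, 4, 5, 6, 7, 8, 9, 11, 13, 14, 15, 18}
Full difference set: {0} ∪ (positive diffs) ∪ (negative diffs).
|A - A| = 1 + 2·13 = 27 (matches direct enumeration: 27).

|A - A| = 27


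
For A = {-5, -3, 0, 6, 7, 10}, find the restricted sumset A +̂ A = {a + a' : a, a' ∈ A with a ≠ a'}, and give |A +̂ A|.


Restricted sumset: A +̂ A = {a + a' : a ∈ A, a' ∈ A, a ≠ a'}.
Equivalently, take A + A and drop any sum 2a that is achievable ONLY as a + a for a ∈ A (i.e. sums representable only with equal summands).
Enumerate pairs (a, a') with a < a' (symmetric, so each unordered pair gives one sum; this covers all a ≠ a'):
  -5 + -3 = -8
  -5 + 0 = -5
  -5 + 6 = 1
  -5 + 7 = 2
  -5 + 10 = 5
  -3 + 0 = -3
  -3 + 6 = 3
  -3 + 7 = 4
  -3 + 10 = 7
  0 + 6 = 6
  0 + 7 = 7
  0 + 10 = 10
  6 + 7 = 13
  6 + 10 = 16
  7 + 10 = 17
Collected distinct sums: {-8, -5, -3, 1, 2, 3, 4, 5, 6, 7, 10, 13, 16, 17}
|A +̂ A| = 14
(Reference bound: |A +̂ A| ≥ 2|A| - 3 for |A| ≥ 2, with |A| = 6 giving ≥ 9.)

|A +̂ A| = 14


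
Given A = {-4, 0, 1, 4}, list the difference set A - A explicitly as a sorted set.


A - A = {a - a' : a, a' ∈ A}.
Compute a - a' for each ordered pair (a, a'):
a = -4: -4--4=0, -4-0=-4, -4-1=-5, -4-4=-8
a = 0: 0--4=4, 0-0=0, 0-1=-1, 0-4=-4
a = 1: 1--4=5, 1-0=1, 1-1=0, 1-4=-3
a = 4: 4--4=8, 4-0=4, 4-1=3, 4-4=0
Collecting distinct values (and noting 0 appears from a-a):
A - A = {-8, -5, -4, -3, -1, 0, 1, 3, 4, 5, 8}
|A - A| = 11

A - A = {-8, -5, -4, -3, -1, 0, 1, 3, 4, 5, 8}


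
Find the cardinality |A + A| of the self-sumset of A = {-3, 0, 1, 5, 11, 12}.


A + A = {a + a' : a, a' ∈ A}; |A| = 6.
General bounds: 2|A| - 1 ≤ |A + A| ≤ |A|(|A|+1)/2, i.e. 11 ≤ |A + A| ≤ 21.
Lower bound 2|A|-1 is attained iff A is an arithmetic progression.
Enumerate sums a + a' for a ≤ a' (symmetric, so this suffices):
a = -3: -3+-3=-6, -3+0=-3, -3+1=-2, -3+5=2, -3+11=8, -3+12=9
a = 0: 0+0=0, 0+1=1, 0+5=5, 0+11=11, 0+12=12
a = 1: 1+1=2, 1+5=6, 1+11=12, 1+12=13
a = 5: 5+5=10, 5+11=16, 5+12=17
a = 11: 11+11=22, 11+12=23
a = 12: 12+12=24
Distinct sums: {-6, -3, -2, 0, 1, 2, 5, 6, 8, 9, 10, 11, 12, 13, 16, 17, 22, 23, 24}
|A + A| = 19

|A + A| = 19


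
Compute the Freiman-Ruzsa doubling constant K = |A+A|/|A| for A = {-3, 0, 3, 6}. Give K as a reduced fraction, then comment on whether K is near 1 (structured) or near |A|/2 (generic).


|A| = 4.
Compute A + A by enumerating all 16 pairs.
A + A = {-6, -3, 0, 3, 6, 9, 12}, so |A + A| = 7.
K = |A + A| / |A| = 7/4 (already in lowest terms) ≈ 1.7500.
Reference: AP of size 4 gives K = 7/4 ≈ 1.7500; a fully generic set of size 4 gives K ≈ 2.5000.

|A| = 4, |A + A| = 7, K = 7/4.


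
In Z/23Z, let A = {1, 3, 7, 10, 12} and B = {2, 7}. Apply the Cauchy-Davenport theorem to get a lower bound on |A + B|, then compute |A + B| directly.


Cauchy-Davenport: |A + B| ≥ min(p, |A| + |B| - 1) for A, B nonempty in Z/pZ.
|A| = 5, |B| = 2, p = 23.
CD lower bound = min(23, 5 + 2 - 1) = min(23, 6) = 6.
Compute A + B mod 23 directly:
a = 1: 1+2=3, 1+7=8
a = 3: 3+2=5, 3+7=10
a = 7: 7+2=9, 7+7=14
a = 10: 10+2=12, 10+7=17
a = 12: 12+2=14, 12+7=19
A + B = {3, 5, 8, 9, 10, 12, 14, 17, 19}, so |A + B| = 9.
Verify: 9 ≥ 6? Yes ✓.

CD lower bound = 6, actual |A + B| = 9.


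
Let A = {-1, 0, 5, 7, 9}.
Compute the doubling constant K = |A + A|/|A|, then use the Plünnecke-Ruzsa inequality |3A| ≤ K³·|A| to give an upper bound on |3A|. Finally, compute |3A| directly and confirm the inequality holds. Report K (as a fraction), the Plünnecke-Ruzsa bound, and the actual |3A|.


|A| = 5.
Step 1: Compute A + A by enumerating all 25 pairs.
A + A = {-2, -1, 0, 4, 5, 6, 7, 8, 9, 10, 12, 14, 16, 18}, so |A + A| = 14.
Step 2: Doubling constant K = |A + A|/|A| = 14/5 = 14/5 ≈ 2.8000.
Step 3: Plünnecke-Ruzsa gives |3A| ≤ K³·|A| = (2.8000)³ · 5 ≈ 109.7600.
Step 4: Compute 3A = A + A + A directly by enumerating all triples (a,b,c) ∈ A³; |3A| = 25.
Step 5: Check 25 ≤ 109.7600? Yes ✓.

K = 14/5, Plünnecke-Ruzsa bound K³|A| ≈ 109.7600, |3A| = 25, inequality holds.


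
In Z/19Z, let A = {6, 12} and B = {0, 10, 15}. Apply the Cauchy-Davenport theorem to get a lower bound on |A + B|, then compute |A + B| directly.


Cauchy-Davenport: |A + B| ≥ min(p, |A| + |B| - 1) for A, B nonempty in Z/pZ.
|A| = 2, |B| = 3, p = 19.
CD lower bound = min(19, 2 + 3 - 1) = min(19, 4) = 4.
Compute A + B mod 19 directly:
a = 6: 6+0=6, 6+10=16, 6+15=2
a = 12: 12+0=12, 12+10=3, 12+15=8
A + B = {2, 3, 6, 8, 12, 16}, so |A + B| = 6.
Verify: 6 ≥ 4? Yes ✓.

CD lower bound = 4, actual |A + B| = 6.


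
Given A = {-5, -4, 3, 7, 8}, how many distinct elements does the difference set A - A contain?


A - A = {a - a' : a, a' ∈ A}; |A| = 5.
Bounds: 2|A|-1 ≤ |A - A| ≤ |A|² - |A| + 1, i.e. 9 ≤ |A - A| ≤ 21.
Note: 0 ∈ A - A always (from a - a). The set is symmetric: if d ∈ A - A then -d ∈ A - A.
Enumerate nonzero differences d = a - a' with a > a' (then include -d):
Positive differences: {1, 4, 5, 7, 8, 11, 12, 13}
Full difference set: {0} ∪ (positive diffs) ∪ (negative diffs).
|A - A| = 1 + 2·8 = 17 (matches direct enumeration: 17).

|A - A| = 17


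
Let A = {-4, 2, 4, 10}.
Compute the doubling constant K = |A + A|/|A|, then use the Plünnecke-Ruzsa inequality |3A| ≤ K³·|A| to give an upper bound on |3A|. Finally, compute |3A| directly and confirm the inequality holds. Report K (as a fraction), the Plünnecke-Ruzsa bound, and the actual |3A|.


|A| = 4.
Step 1: Compute A + A by enumerating all 16 pairs.
A + A = {-8, -2, 0, 4, 6, 8, 12, 14, 20}, so |A + A| = 9.
Step 2: Doubling constant K = |A + A|/|A| = 9/4 = 9/4 ≈ 2.2500.
Step 3: Plünnecke-Ruzsa gives |3A| ≤ K³·|A| = (2.2500)³ · 4 ≈ 45.5625.
Step 4: Compute 3A = A + A + A directly by enumerating all triples (a,b,c) ∈ A³; |3A| = 16.
Step 5: Check 16 ≤ 45.5625? Yes ✓.

K = 9/4, Plünnecke-Ruzsa bound K³|A| ≈ 45.5625, |3A| = 16, inequality holds.


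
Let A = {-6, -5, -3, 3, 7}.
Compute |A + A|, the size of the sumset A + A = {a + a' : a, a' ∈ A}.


A + A = {a + a' : a, a' ∈ A}; |A| = 5.
General bounds: 2|A| - 1 ≤ |A + A| ≤ |A|(|A|+1)/2, i.e. 9 ≤ |A + A| ≤ 15.
Lower bound 2|A|-1 is attained iff A is an arithmetic progression.
Enumerate sums a + a' for a ≤ a' (symmetric, so this suffices):
a = -6: -6+-6=-12, -6+-5=-11, -6+-3=-9, -6+3=-3, -6+7=1
a = -5: -5+-5=-10, -5+-3=-8, -5+3=-2, -5+7=2
a = -3: -3+-3=-6, -3+3=0, -3+7=4
a = 3: 3+3=6, 3+7=10
a = 7: 7+7=14
Distinct sums: {-12, -11, -10, -9, -8, -6, -3, -2, 0, 1, 2, 4, 6, 10, 14}
|A + A| = 15

|A + A| = 15


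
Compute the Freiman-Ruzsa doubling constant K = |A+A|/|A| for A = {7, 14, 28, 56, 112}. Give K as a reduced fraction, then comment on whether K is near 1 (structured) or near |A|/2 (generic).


|A| = 5.
Compute A + A by enumerating all 25 pairs.
A + A = {14, 21, 28, 35, 42, 56, 63, 70, 84, 112, 119, 126, 140, 168, 224}, so |A + A| = 15.
K = |A + A| / |A| = 15/5 = 3/1 ≈ 3.0000.
Reference: AP of size 5 gives K = 9/5 ≈ 1.8000; a fully generic set of size 5 gives K ≈ 3.0000.

|A| = 5, |A + A| = 15, K = 15/5 = 3/1.


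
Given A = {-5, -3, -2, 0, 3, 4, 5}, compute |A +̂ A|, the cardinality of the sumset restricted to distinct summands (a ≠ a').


Restricted sumset: A +̂ A = {a + a' : a ∈ A, a' ∈ A, a ≠ a'}.
Equivalently, take A + A and drop any sum 2a that is achievable ONLY as a + a for a ∈ A (i.e. sums representable only with equal summands).
Enumerate pairs (a, a') with a < a' (symmetric, so each unordered pair gives one sum; this covers all a ≠ a'):
  -5 + -3 = -8
  -5 + -2 = -7
  -5 + 0 = -5
  -5 + 3 = -2
  -5 + 4 = -1
  -5 + 5 = 0
  -3 + -2 = -5
  -3 + 0 = -3
  -3 + 3 = 0
  -3 + 4 = 1
  -3 + 5 = 2
  -2 + 0 = -2
  -2 + 3 = 1
  -2 + 4 = 2
  -2 + 5 = 3
  0 + 3 = 3
  0 + 4 = 4
  0 + 5 = 5
  3 + 4 = 7
  3 + 5 = 8
  4 + 5 = 9
Collected distinct sums: {-8, -7, -5, -3, -2, -1, 0, 1, 2, 3, 4, 5, 7, 8, 9}
|A +̂ A| = 15
(Reference bound: |A +̂ A| ≥ 2|A| - 3 for |A| ≥ 2, with |A| = 7 giving ≥ 11.)

|A +̂ A| = 15


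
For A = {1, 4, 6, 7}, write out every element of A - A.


A - A = {a - a' : a, a' ∈ A}.
Compute a - a' for each ordered pair (a, a'):
a = 1: 1-1=0, 1-4=-3, 1-6=-5, 1-7=-6
a = 4: 4-1=3, 4-4=0, 4-6=-2, 4-7=-3
a = 6: 6-1=5, 6-4=2, 6-6=0, 6-7=-1
a = 7: 7-1=6, 7-4=3, 7-6=1, 7-7=0
Collecting distinct values (and noting 0 appears from a-a):
A - A = {-6, -5, -3, -2, -1, 0, 1, 2, 3, 5, 6}
|A - A| = 11

A - A = {-6, -5, -3, -2, -1, 0, 1, 2, 3, 5, 6}


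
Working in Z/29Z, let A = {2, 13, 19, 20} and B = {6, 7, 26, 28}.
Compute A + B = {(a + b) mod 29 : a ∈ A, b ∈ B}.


Work in Z/29Z: reduce every sum a + b modulo 29.
Enumerate all 16 pairs:
a = 2: 2+6=8, 2+7=9, 2+26=28, 2+28=1
a = 13: 13+6=19, 13+7=20, 13+26=10, 13+28=12
a = 19: 19+6=25, 19+7=26, 19+26=16, 19+28=18
a = 20: 20+6=26, 20+7=27, 20+26=17, 20+28=19
Distinct residues collected: {1, 8, 9, 10, 12, 16, 17, 18, 19, 20, 25, 26, 27, 28}
|A + B| = 14 (out of 29 total residues).

A + B = {1, 8, 9, 10, 12, 16, 17, 18, 19, 20, 25, 26, 27, 28}


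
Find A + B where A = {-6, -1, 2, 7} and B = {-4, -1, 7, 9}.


A + B = {a + b : a ∈ A, b ∈ B}.
Enumerate all |A|·|B| = 4·4 = 16 pairs (a, b) and collect distinct sums.
a = -6: -6+-4=-10, -6+-1=-7, -6+7=1, -6+9=3
a = -1: -1+-4=-5, -1+-1=-2, -1+7=6, -1+9=8
a = 2: 2+-4=-2, 2+-1=1, 2+7=9, 2+9=11
a = 7: 7+-4=3, 7+-1=6, 7+7=14, 7+9=16
Collecting distinct sums: A + B = {-10, -7, -5, -2, 1, 3, 6, 8, 9, 11, 14, 16}
|A + B| = 12

A + B = {-10, -7, -5, -2, 1, 3, 6, 8, 9, 11, 14, 16}


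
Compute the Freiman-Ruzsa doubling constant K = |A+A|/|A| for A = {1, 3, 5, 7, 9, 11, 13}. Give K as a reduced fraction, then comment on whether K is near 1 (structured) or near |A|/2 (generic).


|A| = 7.
Compute A + A by enumerating all 49 pairs.
A + A = {2, 4, 6, 8, 10, 12, 14, 16, 18, 20, 22, 24, 26}, so |A + A| = 13.
K = |A + A| / |A| = 13/7 (already in lowest terms) ≈ 1.8571.
Reference: AP of size 7 gives K = 13/7 ≈ 1.8571; a fully generic set of size 7 gives K ≈ 4.0000.

|A| = 7, |A + A| = 13, K = 13/7.


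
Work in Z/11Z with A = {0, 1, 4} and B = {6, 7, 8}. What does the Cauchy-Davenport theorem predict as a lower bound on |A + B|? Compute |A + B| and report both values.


Cauchy-Davenport: |A + B| ≥ min(p, |A| + |B| - 1) for A, B nonempty in Z/pZ.
|A| = 3, |B| = 3, p = 11.
CD lower bound = min(11, 3 + 3 - 1) = min(11, 5) = 5.
Compute A + B mod 11 directly:
a = 0: 0+6=6, 0+7=7, 0+8=8
a = 1: 1+6=7, 1+7=8, 1+8=9
a = 4: 4+6=10, 4+7=0, 4+8=1
A + B = {0, 1, 6, 7, 8, 9, 10}, so |A + B| = 7.
Verify: 7 ≥ 5? Yes ✓.

CD lower bound = 5, actual |A + B| = 7.


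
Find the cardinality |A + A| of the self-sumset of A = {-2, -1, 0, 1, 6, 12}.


A + A = {a + a' : a, a' ∈ A}; |A| = 6.
General bounds: 2|A| - 1 ≤ |A + A| ≤ |A|(|A|+1)/2, i.e. 11 ≤ |A + A| ≤ 21.
Lower bound 2|A|-1 is attained iff A is an arithmetic progression.
Enumerate sums a + a' for a ≤ a' (symmetric, so this suffices):
a = -2: -2+-2=-4, -2+-1=-3, -2+0=-2, -2+1=-1, -2+6=4, -2+12=10
a = -1: -1+-1=-2, -1+0=-1, -1+1=0, -1+6=5, -1+12=11
a = 0: 0+0=0, 0+1=1, 0+6=6, 0+12=12
a = 1: 1+1=2, 1+6=7, 1+12=13
a = 6: 6+6=12, 6+12=18
a = 12: 12+12=24
Distinct sums: {-4, -3, -2, -1, 0, 1, 2, 4, 5, 6, 7, 10, 11, 12, 13, 18, 24}
|A + A| = 17

|A + A| = 17


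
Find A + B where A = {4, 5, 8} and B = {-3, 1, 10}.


A + B = {a + b : a ∈ A, b ∈ B}.
Enumerate all |A|·|B| = 3·3 = 9 pairs (a, b) and collect distinct sums.
a = 4: 4+-3=1, 4+1=5, 4+10=14
a = 5: 5+-3=2, 5+1=6, 5+10=15
a = 8: 8+-3=5, 8+1=9, 8+10=18
Collecting distinct sums: A + B = {1, 2, 5, 6, 9, 14, 15, 18}
|A + B| = 8

A + B = {1, 2, 5, 6, 9, 14, 15, 18}


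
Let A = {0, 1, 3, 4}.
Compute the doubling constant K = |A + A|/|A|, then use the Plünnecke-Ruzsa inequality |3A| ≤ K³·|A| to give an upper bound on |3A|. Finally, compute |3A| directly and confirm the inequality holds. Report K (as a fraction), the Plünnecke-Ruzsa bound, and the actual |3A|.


|A| = 4.
Step 1: Compute A + A by enumerating all 16 pairs.
A + A = {0, 1, 2, 3, 4, 5, 6, 7, 8}, so |A + A| = 9.
Step 2: Doubling constant K = |A + A|/|A| = 9/4 = 9/4 ≈ 2.2500.
Step 3: Plünnecke-Ruzsa gives |3A| ≤ K³·|A| = (2.2500)³ · 4 ≈ 45.5625.
Step 4: Compute 3A = A + A + A directly by enumerating all triples (a,b,c) ∈ A³; |3A| = 13.
Step 5: Check 13 ≤ 45.5625? Yes ✓.

K = 9/4, Plünnecke-Ruzsa bound K³|A| ≈ 45.5625, |3A| = 13, inequality holds.


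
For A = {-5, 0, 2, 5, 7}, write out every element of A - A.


A - A = {a - a' : a, a' ∈ A}.
Compute a - a' for each ordered pair (a, a'):
a = -5: -5--5=0, -5-0=-5, -5-2=-7, -5-5=-10, -5-7=-12
a = 0: 0--5=5, 0-0=0, 0-2=-2, 0-5=-5, 0-7=-7
a = 2: 2--5=7, 2-0=2, 2-2=0, 2-5=-3, 2-7=-5
a = 5: 5--5=10, 5-0=5, 5-2=3, 5-5=0, 5-7=-2
a = 7: 7--5=12, 7-0=7, 7-2=5, 7-5=2, 7-7=0
Collecting distinct values (and noting 0 appears from a-a):
A - A = {-12, -10, -7, -5, -3, -2, 0, 2, 3, 5, 7, 10, 12}
|A - A| = 13

A - A = {-12, -10, -7, -5, -3, -2, 0, 2, 3, 5, 7, 10, 12}


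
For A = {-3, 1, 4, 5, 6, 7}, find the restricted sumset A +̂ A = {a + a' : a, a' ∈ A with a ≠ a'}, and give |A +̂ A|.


Restricted sumset: A +̂ A = {a + a' : a ∈ A, a' ∈ A, a ≠ a'}.
Equivalently, take A + A and drop any sum 2a that is achievable ONLY as a + a for a ∈ A (i.e. sums representable only with equal summands).
Enumerate pairs (a, a') with a < a' (symmetric, so each unordered pair gives one sum; this covers all a ≠ a'):
  -3 + 1 = -2
  -3 + 4 = 1
  -3 + 5 = 2
  -3 + 6 = 3
  -3 + 7 = 4
  1 + 4 = 5
  1 + 5 = 6
  1 + 6 = 7
  1 + 7 = 8
  4 + 5 = 9
  4 + 6 = 10
  4 + 7 = 11
  5 + 6 = 11
  5 + 7 = 12
  6 + 7 = 13
Collected distinct sums: {-2, 1, 2, 3, 4, 5, 6, 7, 8, 9, 10, 11, 12, 13}
|A +̂ A| = 14
(Reference bound: |A +̂ A| ≥ 2|A| - 3 for |A| ≥ 2, with |A| = 6 giving ≥ 9.)

|A +̂ A| = 14


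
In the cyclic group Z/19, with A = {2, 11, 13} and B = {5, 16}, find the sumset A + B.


Work in Z/19Z: reduce every sum a + b modulo 19.
Enumerate all 6 pairs:
a = 2: 2+5=7, 2+16=18
a = 11: 11+5=16, 11+16=8
a = 13: 13+5=18, 13+16=10
Distinct residues collected: {7, 8, 10, 16, 18}
|A + B| = 5 (out of 19 total residues).

A + B = {7, 8, 10, 16, 18}


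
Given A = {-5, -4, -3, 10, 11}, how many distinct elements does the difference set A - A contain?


A - A = {a - a' : a, a' ∈ A}; |A| = 5.
Bounds: 2|A|-1 ≤ |A - A| ≤ |A|² - |A| + 1, i.e. 9 ≤ |A - A| ≤ 21.
Note: 0 ∈ A - A always (from a - a). The set is symmetric: if d ∈ A - A then -d ∈ A - A.
Enumerate nonzero differences d = a - a' with a > a' (then include -d):
Positive differences: {1, 2, 13, 14, 15, 16}
Full difference set: {0} ∪ (positive diffs) ∪ (negative diffs).
|A - A| = 1 + 2·6 = 13 (matches direct enumeration: 13).

|A - A| = 13


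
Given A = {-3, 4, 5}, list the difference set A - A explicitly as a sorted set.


A - A = {a - a' : a, a' ∈ A}.
Compute a - a' for each ordered pair (a, a'):
a = -3: -3--3=0, -3-4=-7, -3-5=-8
a = 4: 4--3=7, 4-4=0, 4-5=-1
a = 5: 5--3=8, 5-4=1, 5-5=0
Collecting distinct values (and noting 0 appears from a-a):
A - A = {-8, -7, -1, 0, 1, 7, 8}
|A - A| = 7

A - A = {-8, -7, -1, 0, 1, 7, 8}


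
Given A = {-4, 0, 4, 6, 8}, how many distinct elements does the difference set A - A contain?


A - A = {a - a' : a, a' ∈ A}; |A| = 5.
Bounds: 2|A|-1 ≤ |A - A| ≤ |A|² - |A| + 1, i.e. 9 ≤ |A - A| ≤ 21.
Note: 0 ∈ A - A always (from a - a). The set is symmetric: if d ∈ A - A then -d ∈ A - A.
Enumerate nonzero differences d = a - a' with a > a' (then include -d):
Positive differences: {2, 4, 6, 8, 10, 12}
Full difference set: {0} ∪ (positive diffs) ∪ (negative diffs).
|A - A| = 1 + 2·6 = 13 (matches direct enumeration: 13).

|A - A| = 13


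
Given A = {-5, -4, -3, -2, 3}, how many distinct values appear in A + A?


A + A = {a + a' : a, a' ∈ A}; |A| = 5.
General bounds: 2|A| - 1 ≤ |A + A| ≤ |A|(|A|+1)/2, i.e. 9 ≤ |A + A| ≤ 15.
Lower bound 2|A|-1 is attained iff A is an arithmetic progression.
Enumerate sums a + a' for a ≤ a' (symmetric, so this suffices):
a = -5: -5+-5=-10, -5+-4=-9, -5+-3=-8, -5+-2=-7, -5+3=-2
a = -4: -4+-4=-8, -4+-3=-7, -4+-2=-6, -4+3=-1
a = -3: -3+-3=-6, -3+-2=-5, -3+3=0
a = -2: -2+-2=-4, -2+3=1
a = 3: 3+3=6
Distinct sums: {-10, -9, -8, -7, -6, -5, -4, -2, -1, 0, 1, 6}
|A + A| = 12

|A + A| = 12


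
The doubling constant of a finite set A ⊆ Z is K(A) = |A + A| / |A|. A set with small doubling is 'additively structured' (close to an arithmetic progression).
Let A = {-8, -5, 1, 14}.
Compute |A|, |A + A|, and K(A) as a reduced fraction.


|A| = 4.
Compute A + A by enumerating all 16 pairs.
A + A = {-16, -13, -10, -7, -4, 2, 6, 9, 15, 28}, so |A + A| = 10.
K = |A + A| / |A| = 10/4 = 5/2 ≈ 2.5000.
Reference: AP of size 4 gives K = 7/4 ≈ 1.7500; a fully generic set of size 4 gives K ≈ 2.5000.

|A| = 4, |A + A| = 10, K = 10/4 = 5/2.


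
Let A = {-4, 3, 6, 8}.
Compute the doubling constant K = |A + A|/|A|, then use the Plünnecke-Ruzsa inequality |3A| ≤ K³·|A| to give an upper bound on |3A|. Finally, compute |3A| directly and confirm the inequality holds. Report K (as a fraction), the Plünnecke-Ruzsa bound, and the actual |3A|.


|A| = 4.
Step 1: Compute A + A by enumerating all 16 pairs.
A + A = {-8, -1, 2, 4, 6, 9, 11, 12, 14, 16}, so |A + A| = 10.
Step 2: Doubling constant K = |A + A|/|A| = 10/4 = 10/4 ≈ 2.5000.
Step 3: Plünnecke-Ruzsa gives |3A| ≤ K³·|A| = (2.5000)³ · 4 ≈ 62.5000.
Step 4: Compute 3A = A + A + A directly by enumerating all triples (a,b,c) ∈ A³; |3A| = 19.
Step 5: Check 19 ≤ 62.5000? Yes ✓.

K = 10/4, Plünnecke-Ruzsa bound K³|A| ≈ 62.5000, |3A| = 19, inequality holds.


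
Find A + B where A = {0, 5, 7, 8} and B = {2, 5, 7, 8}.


A + B = {a + b : a ∈ A, b ∈ B}.
Enumerate all |A|·|B| = 4·4 = 16 pairs (a, b) and collect distinct sums.
a = 0: 0+2=2, 0+5=5, 0+7=7, 0+8=8
a = 5: 5+2=7, 5+5=10, 5+7=12, 5+8=13
a = 7: 7+2=9, 7+5=12, 7+7=14, 7+8=15
a = 8: 8+2=10, 8+5=13, 8+7=15, 8+8=16
Collecting distinct sums: A + B = {2, 5, 7, 8, 9, 10, 12, 13, 14, 15, 16}
|A + B| = 11

A + B = {2, 5, 7, 8, 9, 10, 12, 13, 14, 15, 16}


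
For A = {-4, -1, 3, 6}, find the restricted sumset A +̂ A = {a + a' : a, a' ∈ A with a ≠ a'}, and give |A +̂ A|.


Restricted sumset: A +̂ A = {a + a' : a ∈ A, a' ∈ A, a ≠ a'}.
Equivalently, take A + A and drop any sum 2a that is achievable ONLY as a + a for a ∈ A (i.e. sums representable only with equal summands).
Enumerate pairs (a, a') with a < a' (symmetric, so each unordered pair gives one sum; this covers all a ≠ a'):
  -4 + -1 = -5
  -4 + 3 = -1
  -4 + 6 = 2
  -1 + 3 = 2
  -1 + 6 = 5
  3 + 6 = 9
Collected distinct sums: {-5, -1, 2, 5, 9}
|A +̂ A| = 5
(Reference bound: |A +̂ A| ≥ 2|A| - 3 for |A| ≥ 2, with |A| = 4 giving ≥ 5.)

|A +̂ A| = 5


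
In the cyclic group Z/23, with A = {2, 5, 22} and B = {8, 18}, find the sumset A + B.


Work in Z/23Z: reduce every sum a + b modulo 23.
Enumerate all 6 pairs:
a = 2: 2+8=10, 2+18=20
a = 5: 5+8=13, 5+18=0
a = 22: 22+8=7, 22+18=17
Distinct residues collected: {0, 7, 10, 13, 17, 20}
|A + B| = 6 (out of 23 total residues).

A + B = {0, 7, 10, 13, 17, 20}


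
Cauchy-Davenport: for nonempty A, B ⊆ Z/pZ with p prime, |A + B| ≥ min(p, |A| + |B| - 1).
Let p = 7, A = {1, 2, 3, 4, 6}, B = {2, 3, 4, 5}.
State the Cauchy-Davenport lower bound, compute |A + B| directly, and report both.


Cauchy-Davenport: |A + B| ≥ min(p, |A| + |B| - 1) for A, B nonempty in Z/pZ.
|A| = 5, |B| = 4, p = 7.
CD lower bound = min(7, 5 + 4 - 1) = min(7, 8) = 7.
Compute A + B mod 7 directly:
a = 1: 1+2=3, 1+3=4, 1+4=5, 1+5=6
a = 2: 2+2=4, 2+3=5, 2+4=6, 2+5=0
a = 3: 3+2=5, 3+3=6, 3+4=0, 3+5=1
a = 4: 4+2=6, 4+3=0, 4+4=1, 4+5=2
a = 6: 6+2=1, 6+3=2, 6+4=3, 6+5=4
A + B = {0, 1, 2, 3, 4, 5, 6}, so |A + B| = 7.
Verify: 7 ≥ 7? Yes ✓.

CD lower bound = 7, actual |A + B| = 7.


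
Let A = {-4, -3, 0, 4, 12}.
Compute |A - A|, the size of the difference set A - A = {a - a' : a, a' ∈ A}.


A - A = {a - a' : a, a' ∈ A}; |A| = 5.
Bounds: 2|A|-1 ≤ |A - A| ≤ |A|² - |A| + 1, i.e. 9 ≤ |A - A| ≤ 21.
Note: 0 ∈ A - A always (from a - a). The set is symmetric: if d ∈ A - A then -d ∈ A - A.
Enumerate nonzero differences d = a - a' with a > a' (then include -d):
Positive differences: {1, 3, 4, 7, 8, 12, 15, 16}
Full difference set: {0} ∪ (positive diffs) ∪ (negative diffs).
|A - A| = 1 + 2·8 = 17 (matches direct enumeration: 17).

|A - A| = 17


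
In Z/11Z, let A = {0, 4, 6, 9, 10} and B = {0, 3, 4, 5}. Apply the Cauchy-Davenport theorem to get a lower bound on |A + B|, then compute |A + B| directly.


Cauchy-Davenport: |A + B| ≥ min(p, |A| + |B| - 1) for A, B nonempty in Z/pZ.
|A| = 5, |B| = 4, p = 11.
CD lower bound = min(11, 5 + 4 - 1) = min(11, 8) = 8.
Compute A + B mod 11 directly:
a = 0: 0+0=0, 0+3=3, 0+4=4, 0+5=5
a = 4: 4+0=4, 4+3=7, 4+4=8, 4+5=9
a = 6: 6+0=6, 6+3=9, 6+4=10, 6+5=0
a = 9: 9+0=9, 9+3=1, 9+4=2, 9+5=3
a = 10: 10+0=10, 10+3=2, 10+4=3, 10+5=4
A + B = {0, 1, 2, 3, 4, 5, 6, 7, 8, 9, 10}, so |A + B| = 11.
Verify: 11 ≥ 8? Yes ✓.

CD lower bound = 8, actual |A + B| = 11.


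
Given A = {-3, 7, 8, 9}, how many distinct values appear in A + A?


A + A = {a + a' : a, a' ∈ A}; |A| = 4.
General bounds: 2|A| - 1 ≤ |A + A| ≤ |A|(|A|+1)/2, i.e. 7 ≤ |A + A| ≤ 10.
Lower bound 2|A|-1 is attained iff A is an arithmetic progression.
Enumerate sums a + a' for a ≤ a' (symmetric, so this suffices):
a = -3: -3+-3=-6, -3+7=4, -3+8=5, -3+9=6
a = 7: 7+7=14, 7+8=15, 7+9=16
a = 8: 8+8=16, 8+9=17
a = 9: 9+9=18
Distinct sums: {-6, 4, 5, 6, 14, 15, 16, 17, 18}
|A + A| = 9

|A + A| = 9


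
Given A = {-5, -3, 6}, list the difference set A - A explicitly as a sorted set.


A - A = {a - a' : a, a' ∈ A}.
Compute a - a' for each ordered pair (a, a'):
a = -5: -5--5=0, -5--3=-2, -5-6=-11
a = -3: -3--5=2, -3--3=0, -3-6=-9
a = 6: 6--5=11, 6--3=9, 6-6=0
Collecting distinct values (and noting 0 appears from a-a):
A - A = {-11, -9, -2, 0, 2, 9, 11}
|A - A| = 7

A - A = {-11, -9, -2, 0, 2, 9, 11}


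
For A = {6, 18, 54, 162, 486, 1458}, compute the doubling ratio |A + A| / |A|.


|A| = 6.
Compute A + A by enumerating all 36 pairs.
A + A = {12, 24, 36, 60, 72, 108, 168, 180, 216, 324, 492, 504, 540, 648, 972, 1464, 1476, 1512, 1620, 1944, 2916}, so |A + A| = 21.
K = |A + A| / |A| = 21/6 = 7/2 ≈ 3.5000.
Reference: AP of size 6 gives K = 11/6 ≈ 1.8333; a fully generic set of size 6 gives K ≈ 3.5000.

|A| = 6, |A + A| = 21, K = 21/6 = 7/2.


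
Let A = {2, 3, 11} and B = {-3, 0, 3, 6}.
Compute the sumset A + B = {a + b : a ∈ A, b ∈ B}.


A + B = {a + b : a ∈ A, b ∈ B}.
Enumerate all |A|·|B| = 3·4 = 12 pairs (a, b) and collect distinct sums.
a = 2: 2+-3=-1, 2+0=2, 2+3=5, 2+6=8
a = 3: 3+-3=0, 3+0=3, 3+3=6, 3+6=9
a = 11: 11+-3=8, 11+0=11, 11+3=14, 11+6=17
Collecting distinct sums: A + B = {-1, 0, 2, 3, 5, 6, 8, 9, 11, 14, 17}
|A + B| = 11

A + B = {-1, 0, 2, 3, 5, 6, 8, 9, 11, 14, 17}


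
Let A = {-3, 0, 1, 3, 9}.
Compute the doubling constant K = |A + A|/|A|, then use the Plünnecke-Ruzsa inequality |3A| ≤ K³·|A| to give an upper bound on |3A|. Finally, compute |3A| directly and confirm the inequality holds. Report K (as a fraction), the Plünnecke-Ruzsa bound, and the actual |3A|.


|A| = 5.
Step 1: Compute A + A by enumerating all 25 pairs.
A + A = {-6, -3, -2, 0, 1, 2, 3, 4, 6, 9, 10, 12, 18}, so |A + A| = 13.
Step 2: Doubling constant K = |A + A|/|A| = 13/5 = 13/5 ≈ 2.6000.
Step 3: Plünnecke-Ruzsa gives |3A| ≤ K³·|A| = (2.6000)³ · 5 ≈ 87.8800.
Step 4: Compute 3A = A + A + A directly by enumerating all triples (a,b,c) ∈ A³; |3A| = 24.
Step 5: Check 24 ≤ 87.8800? Yes ✓.

K = 13/5, Plünnecke-Ruzsa bound K³|A| ≈ 87.8800, |3A| = 24, inequality holds.


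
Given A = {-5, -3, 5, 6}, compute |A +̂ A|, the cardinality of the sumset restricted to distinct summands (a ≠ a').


Restricted sumset: A +̂ A = {a + a' : a ∈ A, a' ∈ A, a ≠ a'}.
Equivalently, take A + A and drop any sum 2a that is achievable ONLY as a + a for a ∈ A (i.e. sums representable only with equal summands).
Enumerate pairs (a, a') with a < a' (symmetric, so each unordered pair gives one sum; this covers all a ≠ a'):
  -5 + -3 = -8
  -5 + 5 = 0
  -5 + 6 = 1
  -3 + 5 = 2
  -3 + 6 = 3
  5 + 6 = 11
Collected distinct sums: {-8, 0, 1, 2, 3, 11}
|A +̂ A| = 6
(Reference bound: |A +̂ A| ≥ 2|A| - 3 for |A| ≥ 2, with |A| = 4 giving ≥ 5.)

|A +̂ A| = 6


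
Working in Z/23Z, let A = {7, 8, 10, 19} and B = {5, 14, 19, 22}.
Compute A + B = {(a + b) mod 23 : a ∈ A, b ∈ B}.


Work in Z/23Z: reduce every sum a + b modulo 23.
Enumerate all 16 pairs:
a = 7: 7+5=12, 7+14=21, 7+19=3, 7+22=6
a = 8: 8+5=13, 8+14=22, 8+19=4, 8+22=7
a = 10: 10+5=15, 10+14=1, 10+19=6, 10+22=9
a = 19: 19+5=1, 19+14=10, 19+19=15, 19+22=18
Distinct residues collected: {1, 3, 4, 6, 7, 9, 10, 12, 13, 15, 18, 21, 22}
|A + B| = 13 (out of 23 total residues).

A + B = {1, 3, 4, 6, 7, 9, 10, 12, 13, 15, 18, 21, 22}


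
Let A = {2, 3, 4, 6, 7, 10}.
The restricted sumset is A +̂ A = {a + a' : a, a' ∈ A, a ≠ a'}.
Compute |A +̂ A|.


Restricted sumset: A +̂ A = {a + a' : a ∈ A, a' ∈ A, a ≠ a'}.
Equivalently, take A + A and drop any sum 2a that is achievable ONLY as a + a for a ∈ A (i.e. sums representable only with equal summands).
Enumerate pairs (a, a') with a < a' (symmetric, so each unordered pair gives one sum; this covers all a ≠ a'):
  2 + 3 = 5
  2 + 4 = 6
  2 + 6 = 8
  2 + 7 = 9
  2 + 10 = 12
  3 + 4 = 7
  3 + 6 = 9
  3 + 7 = 10
  3 + 10 = 13
  4 + 6 = 10
  4 + 7 = 11
  4 + 10 = 14
  6 + 7 = 13
  6 + 10 = 16
  7 + 10 = 17
Collected distinct sums: {5, 6, 7, 8, 9, 10, 11, 12, 13, 14, 16, 17}
|A +̂ A| = 12
(Reference bound: |A +̂ A| ≥ 2|A| - 3 for |A| ≥ 2, with |A| = 6 giving ≥ 9.)

|A +̂ A| = 12


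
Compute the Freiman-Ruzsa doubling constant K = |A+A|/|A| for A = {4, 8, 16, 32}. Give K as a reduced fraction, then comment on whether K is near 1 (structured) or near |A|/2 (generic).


|A| = 4.
Compute A + A by enumerating all 16 pairs.
A + A = {8, 12, 16, 20, 24, 32, 36, 40, 48, 64}, so |A + A| = 10.
K = |A + A| / |A| = 10/4 = 5/2 ≈ 2.5000.
Reference: AP of size 4 gives K = 7/4 ≈ 1.7500; a fully generic set of size 4 gives K ≈ 2.5000.

|A| = 4, |A + A| = 10, K = 10/4 = 5/2.


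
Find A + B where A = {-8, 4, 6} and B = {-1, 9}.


A + B = {a + b : a ∈ A, b ∈ B}.
Enumerate all |A|·|B| = 3·2 = 6 pairs (a, b) and collect distinct sums.
a = -8: -8+-1=-9, -8+9=1
a = 4: 4+-1=3, 4+9=13
a = 6: 6+-1=5, 6+9=15
Collecting distinct sums: A + B = {-9, 1, 3, 5, 13, 15}
|A + B| = 6

A + B = {-9, 1, 3, 5, 13, 15}


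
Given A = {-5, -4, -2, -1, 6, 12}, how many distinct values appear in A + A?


A + A = {a + a' : a, a' ∈ A}; |A| = 6.
General bounds: 2|A| - 1 ≤ |A + A| ≤ |A|(|A|+1)/2, i.e. 11 ≤ |A + A| ≤ 21.
Lower bound 2|A|-1 is attained iff A is an arithmetic progression.
Enumerate sums a + a' for a ≤ a' (symmetric, so this suffices):
a = -5: -5+-5=-10, -5+-4=-9, -5+-2=-7, -5+-1=-6, -5+6=1, -5+12=7
a = -4: -4+-4=-8, -4+-2=-6, -4+-1=-5, -4+6=2, -4+12=8
a = -2: -2+-2=-4, -2+-1=-3, -2+6=4, -2+12=10
a = -1: -1+-1=-2, -1+6=5, -1+12=11
a = 6: 6+6=12, 6+12=18
a = 12: 12+12=24
Distinct sums: {-10, -9, -8, -7, -6, -5, -4, -3, -2, 1, 2, 4, 5, 7, 8, 10, 11, 12, 18, 24}
|A + A| = 20

|A + A| = 20


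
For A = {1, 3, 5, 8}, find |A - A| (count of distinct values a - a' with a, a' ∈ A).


A - A = {a - a' : a, a' ∈ A}; |A| = 4.
Bounds: 2|A|-1 ≤ |A - A| ≤ |A|² - |A| + 1, i.e. 7 ≤ |A - A| ≤ 13.
Note: 0 ∈ A - A always (from a - a). The set is symmetric: if d ∈ A - A then -d ∈ A - A.
Enumerate nonzero differences d = a - a' with a > a' (then include -d):
Positive differences: {2, 3, 4, 5, 7}
Full difference set: {0} ∪ (positive diffs) ∪ (negative diffs).
|A - A| = 1 + 2·5 = 11 (matches direct enumeration: 11).

|A - A| = 11


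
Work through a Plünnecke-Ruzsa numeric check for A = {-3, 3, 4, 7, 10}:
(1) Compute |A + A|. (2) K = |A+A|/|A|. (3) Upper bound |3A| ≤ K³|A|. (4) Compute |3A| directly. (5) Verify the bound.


|A| = 5.
Step 1: Compute A + A by enumerating all 25 pairs.
A + A = {-6, 0, 1, 4, 6, 7, 8, 10, 11, 13, 14, 17, 20}, so |A + A| = 13.
Step 2: Doubling constant K = |A + A|/|A| = 13/5 = 13/5 ≈ 2.6000.
Step 3: Plünnecke-Ruzsa gives |3A| ≤ K³·|A| = (2.6000)³ · 5 ≈ 87.8800.
Step 4: Compute 3A = A + A + A directly by enumerating all triples (a,b,c) ∈ A³; |3A| = 25.
Step 5: Check 25 ≤ 87.8800? Yes ✓.

K = 13/5, Plünnecke-Ruzsa bound K³|A| ≈ 87.8800, |3A| = 25, inequality holds.


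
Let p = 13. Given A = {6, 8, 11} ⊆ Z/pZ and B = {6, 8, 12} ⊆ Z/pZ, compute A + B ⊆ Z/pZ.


Work in Z/13Z: reduce every sum a + b modulo 13.
Enumerate all 9 pairs:
a = 6: 6+6=12, 6+8=1, 6+12=5
a = 8: 8+6=1, 8+8=3, 8+12=7
a = 11: 11+6=4, 11+8=6, 11+12=10
Distinct residues collected: {1, 3, 4, 5, 6, 7, 10, 12}
|A + B| = 8 (out of 13 total residues).

A + B = {1, 3, 4, 5, 6, 7, 10, 12}


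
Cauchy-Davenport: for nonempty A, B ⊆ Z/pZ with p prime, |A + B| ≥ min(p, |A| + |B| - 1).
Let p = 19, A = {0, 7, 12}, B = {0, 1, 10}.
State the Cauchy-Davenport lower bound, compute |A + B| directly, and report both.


Cauchy-Davenport: |A + B| ≥ min(p, |A| + |B| - 1) for A, B nonempty in Z/pZ.
|A| = 3, |B| = 3, p = 19.
CD lower bound = min(19, 3 + 3 - 1) = min(19, 5) = 5.
Compute A + B mod 19 directly:
a = 0: 0+0=0, 0+1=1, 0+10=10
a = 7: 7+0=7, 7+1=8, 7+10=17
a = 12: 12+0=12, 12+1=13, 12+10=3
A + B = {0, 1, 3, 7, 8, 10, 12, 13, 17}, so |A + B| = 9.
Verify: 9 ≥ 5? Yes ✓.

CD lower bound = 5, actual |A + B| = 9.


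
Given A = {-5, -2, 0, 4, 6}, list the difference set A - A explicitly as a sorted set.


A - A = {a - a' : a, a' ∈ A}.
Compute a - a' for each ordered pair (a, a'):
a = -5: -5--5=0, -5--2=-3, -5-0=-5, -5-4=-9, -5-6=-11
a = -2: -2--5=3, -2--2=0, -2-0=-2, -2-4=-6, -2-6=-8
a = 0: 0--5=5, 0--2=2, 0-0=0, 0-4=-4, 0-6=-6
a = 4: 4--5=9, 4--2=6, 4-0=4, 4-4=0, 4-6=-2
a = 6: 6--5=11, 6--2=8, 6-0=6, 6-4=2, 6-6=0
Collecting distinct values (and noting 0 appears from a-a):
A - A = {-11, -9, -8, -6, -5, -4, -3, -2, 0, 2, 3, 4, 5, 6, 8, 9, 11}
|A - A| = 17

A - A = {-11, -9, -8, -6, -5, -4, -3, -2, 0, 2, 3, 4, 5, 6, 8, 9, 11}


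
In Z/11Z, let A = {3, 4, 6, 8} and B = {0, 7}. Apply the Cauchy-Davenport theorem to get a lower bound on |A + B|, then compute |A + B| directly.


Cauchy-Davenport: |A + B| ≥ min(p, |A| + |B| - 1) for A, B nonempty in Z/pZ.
|A| = 4, |B| = 2, p = 11.
CD lower bound = min(11, 4 + 2 - 1) = min(11, 5) = 5.
Compute A + B mod 11 directly:
a = 3: 3+0=3, 3+7=10
a = 4: 4+0=4, 4+7=0
a = 6: 6+0=6, 6+7=2
a = 8: 8+0=8, 8+7=4
A + B = {0, 2, 3, 4, 6, 8, 10}, so |A + B| = 7.
Verify: 7 ≥ 5? Yes ✓.

CD lower bound = 5, actual |A + B| = 7.


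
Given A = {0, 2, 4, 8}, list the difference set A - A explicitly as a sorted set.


A - A = {a - a' : a, a' ∈ A}.
Compute a - a' for each ordered pair (a, a'):
a = 0: 0-0=0, 0-2=-2, 0-4=-4, 0-8=-8
a = 2: 2-0=2, 2-2=0, 2-4=-2, 2-8=-6
a = 4: 4-0=4, 4-2=2, 4-4=0, 4-8=-4
a = 8: 8-0=8, 8-2=6, 8-4=4, 8-8=0
Collecting distinct values (and noting 0 appears from a-a):
A - A = {-8, -6, -4, -2, 0, 2, 4, 6, 8}
|A - A| = 9

A - A = {-8, -6, -4, -2, 0, 2, 4, 6, 8}


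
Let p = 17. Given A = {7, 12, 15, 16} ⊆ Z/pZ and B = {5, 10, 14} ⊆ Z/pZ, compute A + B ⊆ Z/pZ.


Work in Z/17Z: reduce every sum a + b modulo 17.
Enumerate all 12 pairs:
a = 7: 7+5=12, 7+10=0, 7+14=4
a = 12: 12+5=0, 12+10=5, 12+14=9
a = 15: 15+5=3, 15+10=8, 15+14=12
a = 16: 16+5=4, 16+10=9, 16+14=13
Distinct residues collected: {0, 3, 4, 5, 8, 9, 12, 13}
|A + B| = 8 (out of 17 total residues).

A + B = {0, 3, 4, 5, 8, 9, 12, 13}


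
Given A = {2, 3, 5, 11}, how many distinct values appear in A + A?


A + A = {a + a' : a, a' ∈ A}; |A| = 4.
General bounds: 2|A| - 1 ≤ |A + A| ≤ |A|(|A|+1)/2, i.e. 7 ≤ |A + A| ≤ 10.
Lower bound 2|A|-1 is attained iff A is an arithmetic progression.
Enumerate sums a + a' for a ≤ a' (symmetric, so this suffices):
a = 2: 2+2=4, 2+3=5, 2+5=7, 2+11=13
a = 3: 3+3=6, 3+5=8, 3+11=14
a = 5: 5+5=10, 5+11=16
a = 11: 11+11=22
Distinct sums: {4, 5, 6, 7, 8, 10, 13, 14, 16, 22}
|A + A| = 10

|A + A| = 10


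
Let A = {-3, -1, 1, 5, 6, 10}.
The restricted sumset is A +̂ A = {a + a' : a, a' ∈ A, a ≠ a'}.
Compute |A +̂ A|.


Restricted sumset: A +̂ A = {a + a' : a ∈ A, a' ∈ A, a ≠ a'}.
Equivalently, take A + A and drop any sum 2a that is achievable ONLY as a + a for a ∈ A (i.e. sums representable only with equal summands).
Enumerate pairs (a, a') with a < a' (symmetric, so each unordered pair gives one sum; this covers all a ≠ a'):
  -3 + -1 = -4
  -3 + 1 = -2
  -3 + 5 = 2
  -3 + 6 = 3
  -3 + 10 = 7
  -1 + 1 = 0
  -1 + 5 = 4
  -1 + 6 = 5
  -1 + 10 = 9
  1 + 5 = 6
  1 + 6 = 7
  1 + 10 = 11
  5 + 6 = 11
  5 + 10 = 15
  6 + 10 = 16
Collected distinct sums: {-4, -2, 0, 2, 3, 4, 5, 6, 7, 9, 11, 15, 16}
|A +̂ A| = 13
(Reference bound: |A +̂ A| ≥ 2|A| - 3 for |A| ≥ 2, with |A| = 6 giving ≥ 9.)

|A +̂ A| = 13


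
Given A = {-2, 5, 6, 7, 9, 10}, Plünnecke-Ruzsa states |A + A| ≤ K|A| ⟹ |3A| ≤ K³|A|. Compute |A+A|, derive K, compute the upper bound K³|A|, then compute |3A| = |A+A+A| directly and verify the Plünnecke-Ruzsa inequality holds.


|A| = 6.
Step 1: Compute A + A by enumerating all 36 pairs.
A + A = {-4, 3, 4, 5, 7, 8, 10, 11, 12, 13, 14, 15, 16, 17, 18, 19, 20}, so |A + A| = 17.
Step 2: Doubling constant K = |A + A|/|A| = 17/6 = 17/6 ≈ 2.8333.
Step 3: Plünnecke-Ruzsa gives |3A| ≤ K³·|A| = (2.8333)³ · 6 ≈ 136.4722.
Step 4: Compute 3A = A + A + A directly by enumerating all triples (a,b,c) ∈ A³; |3A| = 29.
Step 5: Check 29 ≤ 136.4722? Yes ✓.

K = 17/6, Plünnecke-Ruzsa bound K³|A| ≈ 136.4722, |3A| = 29, inequality holds.
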